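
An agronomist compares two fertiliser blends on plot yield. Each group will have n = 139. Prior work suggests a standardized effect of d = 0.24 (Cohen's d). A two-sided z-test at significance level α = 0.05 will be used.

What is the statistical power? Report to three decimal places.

Power ≈ 0.516

Noncentrality parameter: δ = d·√(n/2) = 0.24 × √(139/2) = 2.0008
Critical value for a two-sided test at α = 0.05: z_{α/2} = 1.960.
Power = Φ(δ − 1.960) + Φ(−δ − 1.960) = Φ(0.041) + Φ(-3.961) = 0.5163 + 0.0000 = 0.5163.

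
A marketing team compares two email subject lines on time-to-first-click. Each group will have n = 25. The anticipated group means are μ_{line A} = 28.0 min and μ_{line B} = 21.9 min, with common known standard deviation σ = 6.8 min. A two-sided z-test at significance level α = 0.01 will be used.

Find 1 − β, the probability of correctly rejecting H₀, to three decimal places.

Standardized effect: d = |μ_{line A} − μ_{line B}| / σ = |28.0 − 21.9| / 6.8 = 0.8971
Noncentrality parameter: δ = d·√(n/2) = 0.8971 × √(25/2) = 3.1716
Two-sided α = 0.01 → critical value z_{0.005} = 2.576.
Power = Φ(δ − 2.576) + Φ(−δ − 2.576) = Φ(0.596) + Φ(-5.747) = 0.7243 + 0.0000 = 0.7243.

Power ≈ 0.724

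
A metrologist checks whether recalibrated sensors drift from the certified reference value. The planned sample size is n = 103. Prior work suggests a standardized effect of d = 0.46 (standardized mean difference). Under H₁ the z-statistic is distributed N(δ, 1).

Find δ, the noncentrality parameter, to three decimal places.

δ = d·√n = 0.46 × √103 = 4.6685

δ ≈ 4.668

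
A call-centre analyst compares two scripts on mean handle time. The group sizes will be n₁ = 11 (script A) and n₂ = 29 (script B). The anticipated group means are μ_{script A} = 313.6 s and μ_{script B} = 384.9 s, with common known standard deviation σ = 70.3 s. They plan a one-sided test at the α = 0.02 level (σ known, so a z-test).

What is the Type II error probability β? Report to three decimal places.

β ≈ 0.209

Standardized effect: d = |μ_{script A} − μ_{script B}| / σ = |313.6 − 384.9| / 70.3 = 1.0142
Noncentrality parameter: δ = d / √(1/n₁ + 1/n₂) = 1.0142 / √(1/11 + 1/29) = 2.8642
Critical value for a one-sided test at α = 0.02: z_α = 2.054.
Power = P(Z > 2.054 − δ) = Φ(0.810) = 0.7912.
Type II error: β = 1 − power = 1 − 0.7912 = 0.2088.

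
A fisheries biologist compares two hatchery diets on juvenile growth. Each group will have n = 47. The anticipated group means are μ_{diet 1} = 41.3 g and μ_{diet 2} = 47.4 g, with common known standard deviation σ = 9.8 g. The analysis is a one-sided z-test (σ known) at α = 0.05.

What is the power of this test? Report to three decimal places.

Standardized effect: d = |μ_{diet 1} − μ_{diet 2}| / σ = |41.3 − 47.4| / 9.8 = 0.6224
Noncentrality parameter: δ = d·√(n/2) = 0.6224 × √(47/2) = 3.0174
Critical value for a one-sided test at α = 0.05: z_α = 1.645.
Power = Φ(δ − 1.645) = Φ(1.373) = 0.9151.

Power ≈ 0.915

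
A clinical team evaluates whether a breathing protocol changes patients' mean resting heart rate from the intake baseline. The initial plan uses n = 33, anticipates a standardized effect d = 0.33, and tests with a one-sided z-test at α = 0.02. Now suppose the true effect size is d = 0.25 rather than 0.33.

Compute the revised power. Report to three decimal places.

Power ≈ 0.268

With d = 0.25: δ = d·√n = 0.25 × √33 = 1.4361. Critical value z_{0.02} = 2.054.
Revised power = Φ(δ − 2.054) = Φ(-0.618) = 0.2684.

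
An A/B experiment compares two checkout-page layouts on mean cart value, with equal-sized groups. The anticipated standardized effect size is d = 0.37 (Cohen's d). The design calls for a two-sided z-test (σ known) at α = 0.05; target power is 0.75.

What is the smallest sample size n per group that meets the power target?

n = 102 per group

Set Φ(δ − 1.960) = 0.75; then δ − 1.960 = Φ⁻¹(0.75) = 0.674, giving δ = 2.634.
(The Φ(−δ − z_{α/2}) term is vanishingly small for δ > 0 and is dropped in the standard sample-size formula.)
δ = d·√(n/2) ⇒ n = 2(δ/d)² = 2 × (2.634 / 0.37)² = 101.39.
Round up to the next whole unit.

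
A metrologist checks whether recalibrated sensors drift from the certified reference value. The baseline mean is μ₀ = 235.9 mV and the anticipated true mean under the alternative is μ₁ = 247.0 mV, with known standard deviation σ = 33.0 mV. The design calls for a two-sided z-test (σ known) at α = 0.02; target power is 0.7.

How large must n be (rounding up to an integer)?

n = 72

Standardized effect: d = |μ₁ − μ₀| / σ = |247.0 − 235.9| / 33.0 = 0.3364
For power 0.7 need Φ(δ − z_{0.01}) = 0.7, so δ = z_{0.01} + z_{0.30} = 2.326 + 0.524 = 2.851.
(For δ > 0 the lower-tail rejection region contributes negligibly to power, so the one-term inversion is standard.)
δ = d·√n ⇒ n = (δ/d)² = (2.851 / 0.3364)² = 71.83.
Rounding up, n = 72.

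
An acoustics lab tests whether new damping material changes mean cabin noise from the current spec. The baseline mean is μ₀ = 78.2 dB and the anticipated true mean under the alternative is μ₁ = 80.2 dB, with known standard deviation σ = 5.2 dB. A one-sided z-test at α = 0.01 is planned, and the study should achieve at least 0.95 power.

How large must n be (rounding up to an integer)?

n = 107

Standardized effect: d = |μ₁ − μ₀| / σ = |80.2 − 78.2| / 5.2 = 0.3846
For power 0.95 need Φ(δ − z_{0.01}) = 0.95, so δ = z_{0.01} + z_{0.05} = 2.326 + 1.645 = 3.971.
δ = d·√n ⇒ n = (δ/d)² = (3.971 / 0.3846)² = 106.61.
Round up to the next whole unit.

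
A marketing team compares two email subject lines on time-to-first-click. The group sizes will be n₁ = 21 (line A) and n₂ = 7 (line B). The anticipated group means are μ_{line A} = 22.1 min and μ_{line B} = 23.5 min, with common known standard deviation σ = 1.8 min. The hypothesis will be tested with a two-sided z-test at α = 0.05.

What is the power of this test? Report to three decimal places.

Power ≈ 0.430

Standardized effect: d = |μ_{line A} − μ_{line B}| / σ = |22.1 − 23.5| / 1.8 = 0.7778
Noncentrality parameter: δ = d / √(1/n₁ + 1/n₂) = 0.7778 / √(1/21 + 1/7) = 1.7821
Critical value for a two-sided test at α = 0.05: z_{α/2} = 1.960.
Power = Φ(δ − 1.960) + Φ(−δ − 1.960) = Φ(-0.178) + Φ(-3.742) = 0.4294 + 0.0001 = 0.4295.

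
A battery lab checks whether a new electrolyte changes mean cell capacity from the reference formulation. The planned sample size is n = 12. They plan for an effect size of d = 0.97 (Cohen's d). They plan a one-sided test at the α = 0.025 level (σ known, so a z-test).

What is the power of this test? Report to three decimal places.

Noncentrality parameter: δ = d·√n = 0.97 × √12 = 3.3602
One-sided α = 0.025 → critical value z_{0.025} = 1.960.
Power = P(Z > 1.960 − δ) = Φ(1.400) = 0.9193.

Power ≈ 0.919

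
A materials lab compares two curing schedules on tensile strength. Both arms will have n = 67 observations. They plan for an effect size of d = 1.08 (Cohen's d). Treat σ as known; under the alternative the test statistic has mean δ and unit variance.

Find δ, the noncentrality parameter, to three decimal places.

δ = d·√(n/2) = 1.08 × √(67/2) = 6.2510

δ ≈ 6.251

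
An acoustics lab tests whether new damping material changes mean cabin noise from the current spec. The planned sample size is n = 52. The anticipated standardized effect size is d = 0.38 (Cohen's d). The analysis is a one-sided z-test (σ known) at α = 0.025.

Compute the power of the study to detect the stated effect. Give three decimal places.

Power ≈ 0.782

Noncentrality parameter: δ = d·√n = 0.38 × √52 = 2.7402
Critical value for a one-sided test at α = 0.025: z_α = 1.960.
Power = Φ(δ − 1.960) = Φ(0.780) = 0.7824.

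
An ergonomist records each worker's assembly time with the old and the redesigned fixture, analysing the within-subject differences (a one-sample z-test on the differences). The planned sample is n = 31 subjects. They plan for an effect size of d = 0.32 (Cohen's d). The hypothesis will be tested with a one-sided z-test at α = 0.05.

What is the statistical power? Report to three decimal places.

Noncentrality parameter: δ = d·√n = 0.32 × √31 = 1.7817
Critical value for a one-sided test at α = 0.05: z_α = 1.645.
Power = P(Z > 1.645 − δ) = Φ(0.137) = 0.5544.

Power ≈ 0.554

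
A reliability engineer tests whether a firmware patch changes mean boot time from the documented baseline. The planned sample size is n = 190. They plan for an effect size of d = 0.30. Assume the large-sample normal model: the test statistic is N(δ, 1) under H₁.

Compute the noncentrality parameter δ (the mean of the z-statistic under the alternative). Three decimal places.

δ = d·√n = 0.30 × √190 = 4.1352

δ ≈ 4.135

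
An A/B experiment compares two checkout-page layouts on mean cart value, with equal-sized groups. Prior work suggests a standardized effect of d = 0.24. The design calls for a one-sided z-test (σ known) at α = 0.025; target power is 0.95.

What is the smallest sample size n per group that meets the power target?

n = 452 per group

For power 0.95 need Φ(δ − z_{0.025}) = 0.95, so δ = z_{0.025} + z_{0.05} = 1.960 + 1.645 = 3.605.
δ = d·√(n/2) ⇒ n = 2(δ/d)² = 2 × (3.605 / 0.24)² = 451.21.
Rounding up, n = 452 per group.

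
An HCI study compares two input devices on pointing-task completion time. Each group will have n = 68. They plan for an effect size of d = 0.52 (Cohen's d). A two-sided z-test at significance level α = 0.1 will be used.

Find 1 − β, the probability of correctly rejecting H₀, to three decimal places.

Power ≈ 0.917

Noncentrality parameter: λ = d·√(n/2) = 0.52 × √(68/2) = 3.0321
Critical value for a two-sided test at α = 0.1: z_{α/2} = 1.645.
Power = Φ(λ − 1.645) + Φ(−λ − 1.645) = Φ(1.387) + Φ(-4.677) = 0.9173 + 0.0000 = 0.9173.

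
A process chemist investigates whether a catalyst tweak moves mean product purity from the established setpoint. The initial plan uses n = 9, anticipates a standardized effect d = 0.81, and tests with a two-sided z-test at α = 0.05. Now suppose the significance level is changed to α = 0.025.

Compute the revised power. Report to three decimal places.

Power ≈ 0.575

δ = d·√n = 0.81 × √9 = 2.4300 (unchanged). New critical value: z_{0.0125} = 2.241.
Revised power = Φ(δ − 2.241) + Φ(−δ − 2.241) = Φ(0.189) + Φ(-4.671) = 0.5748 + 0.0000 = 0.5748.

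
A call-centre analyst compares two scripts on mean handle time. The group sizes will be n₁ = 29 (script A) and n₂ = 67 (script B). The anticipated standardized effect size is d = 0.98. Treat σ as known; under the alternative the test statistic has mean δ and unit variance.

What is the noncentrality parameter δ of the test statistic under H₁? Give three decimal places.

δ ≈ 4.409

The noncentrality parameter scales effect size by the design's sample-size factor: δ = d / √(1/n₁ + 1/n₂) = 0.98 / √(1/29 + 1/67) = 4.4089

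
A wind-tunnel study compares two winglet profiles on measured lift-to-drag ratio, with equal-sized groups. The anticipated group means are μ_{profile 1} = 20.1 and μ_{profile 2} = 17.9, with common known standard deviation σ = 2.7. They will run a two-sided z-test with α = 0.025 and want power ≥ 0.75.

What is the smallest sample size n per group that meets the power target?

n = 26 per group

Standardized effect: d = |μ_{profile 1} − μ_{profile 2}| / σ = |20.1 − 17.9| / 2.7 = 0.8148
Set Φ(δ − 2.241) = 0.75; then δ − 2.241 = Φ⁻¹(0.75) = 0.674, giving δ = 2.916.
(The Φ(−δ − z_{α/2}) term is vanishingly small for δ > 0 and is dropped in the standard sample-size formula.)
δ = d·√(n/2) ⇒ n = 2(δ/d)² = 2 × (2.916 / 0.8148)² = 25.61.
Round up to the next whole unit.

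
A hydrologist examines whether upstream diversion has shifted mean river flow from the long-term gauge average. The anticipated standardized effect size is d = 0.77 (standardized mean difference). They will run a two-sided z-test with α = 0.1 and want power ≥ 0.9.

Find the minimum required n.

Set Φ(δ − 1.645) = 0.9; then δ − 1.645 = Φ⁻¹(0.9) = 1.282, giving δ = 2.926.
(The Φ(−δ − z_{α/2}) term is vanishingly small for δ > 0 and is dropped in the standard sample-size formula.)
δ = d·√n ⇒ n = (δ/d)² = (2.926 / 0.77)² = 14.44.
Round up to the next whole unit.

n = 15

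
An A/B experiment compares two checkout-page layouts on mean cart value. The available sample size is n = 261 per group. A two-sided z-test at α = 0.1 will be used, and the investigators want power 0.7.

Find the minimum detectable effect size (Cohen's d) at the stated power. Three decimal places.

Required noncentrality: δ = z_{0.05} + z_{0.30} = 1.645 + 0.524 = 2.169.
(The second rejection-region term Φ(−δ − z_{α/2}) is negligible and dropped.)
δ = d·√(n/2) ⇒ d = δ/√(n/2) = 2.169/√(261/2) = 0.1899.

d ≈ 0.190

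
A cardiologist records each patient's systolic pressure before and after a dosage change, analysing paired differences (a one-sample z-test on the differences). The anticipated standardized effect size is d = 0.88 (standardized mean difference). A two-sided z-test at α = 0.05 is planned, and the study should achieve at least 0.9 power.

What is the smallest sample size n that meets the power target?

n = 14

For power 0.9 need Φ(δ − z_{0.025}) = 0.9, so δ = z_{0.025} + z_{0.10} = 1.960 + 1.282 = 3.242.
(Ignoring the negligible lower-tail rejection probability gives the usual closed-form inversion.)
δ = d·√n ⇒ n = (δ/d)² = (3.242 / 0.88)² = 13.57.
Rounding up, n = 14.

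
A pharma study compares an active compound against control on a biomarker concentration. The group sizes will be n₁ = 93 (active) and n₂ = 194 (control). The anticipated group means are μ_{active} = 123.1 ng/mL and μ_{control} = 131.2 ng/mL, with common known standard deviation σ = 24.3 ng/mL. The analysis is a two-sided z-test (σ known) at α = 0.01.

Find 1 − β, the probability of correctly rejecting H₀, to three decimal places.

Power ≈ 0.527

Standardized effect: d = |μ_{active} − μ_{control}| / σ = |123.1 − 131.2| / 24.3 = 0.3333
Noncentrality parameter: λ = d / √(1/n₁ + 1/n₂) = 0.3333 / √(1/93 + 1/194) = 2.6429
Two-sided α = 0.01 → critical value z_{0.005} = 2.576.
Power = Φ(λ − 2.576) + Φ(−λ − 2.576) = Φ(0.067) + Φ(-5.219) = 0.5267 + 0.0000 = 0.5267.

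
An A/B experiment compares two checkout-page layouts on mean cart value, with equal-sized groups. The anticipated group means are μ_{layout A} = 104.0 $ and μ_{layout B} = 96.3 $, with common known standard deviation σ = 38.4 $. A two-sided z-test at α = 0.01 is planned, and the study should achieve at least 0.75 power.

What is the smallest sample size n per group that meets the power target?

n = 526 per group

Standardized effect: d = |μ_{layout A} − μ_{layout B}| / σ = |104.0 − 96.3| / 38.4 = 0.2005
Set Φ(δ − 2.576) = 0.75; then δ − 2.576 = Φ⁻¹(0.75) = 0.674, giving δ = 3.250.
(The Φ(−δ − z_{α/2}) term is vanishingly small for δ > 0 and is dropped in the standard sample-size formula.)
δ = d·√(n/2) ⇒ n = 2(δ/d)² = 2 × (3.250 / 0.2005)² = 525.49.
Round up to the next whole unit.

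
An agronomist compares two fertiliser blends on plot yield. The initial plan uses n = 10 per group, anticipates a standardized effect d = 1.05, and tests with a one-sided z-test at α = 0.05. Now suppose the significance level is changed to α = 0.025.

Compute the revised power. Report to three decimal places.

Power ≈ 0.651

δ = d·√(n/2) = 1.05 × √(10/2) = 2.3479 (unchanged). New critical value: z_{0.025} = 1.960.
Revised power = Φ(δ − 1.960) = Φ(0.388) = 0.6510.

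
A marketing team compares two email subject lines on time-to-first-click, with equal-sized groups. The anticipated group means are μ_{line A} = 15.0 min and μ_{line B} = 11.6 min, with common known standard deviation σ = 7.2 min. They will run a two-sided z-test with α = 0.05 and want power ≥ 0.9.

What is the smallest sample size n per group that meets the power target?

n = 95 per group

Standardized effect: d = |μ_{line A} − μ_{line B}| / σ = |15.0 − 11.6| / 7.2 = 0.4722
For power 0.9 need Φ(δ − z_{0.025}) = 0.9, so δ = z_{0.025} + z_{0.10} = 1.960 + 1.282 = 3.242.
(Ignoring the negligible lower-tail rejection probability gives the usual closed-form inversion.)
δ = d·√(n/2) ⇒ n = 2(δ/d)² = 2 × (3.242 / 0.4722)² = 94.24.
Round up to the next whole unit.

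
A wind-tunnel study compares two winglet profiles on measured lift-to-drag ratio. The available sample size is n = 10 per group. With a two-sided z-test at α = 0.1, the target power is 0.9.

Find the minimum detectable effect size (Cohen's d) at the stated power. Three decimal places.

Need Φ(δ − 1.645) = 0.9, so δ = 1.645 + 1.282 = 2.926.
(Lower-tail contribution to power is negligible for δ > 0.)
δ = d·√(n/2) ⇒ d = δ/√(n/2) = 2.926/√(10/2) = 1.3087.

d ≈ 1.309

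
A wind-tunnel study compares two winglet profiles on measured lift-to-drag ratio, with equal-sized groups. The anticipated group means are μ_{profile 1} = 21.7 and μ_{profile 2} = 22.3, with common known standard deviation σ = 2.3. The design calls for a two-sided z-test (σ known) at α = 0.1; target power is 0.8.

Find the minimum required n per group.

n = 182 per group

Standardized effect: d = |μ_{profile 1} − μ_{profile 2}| / σ = |21.7 − 22.3| / 2.3 = 0.2609
Set Φ(δ − 1.645) = 0.8; then δ − 1.645 = Φ⁻¹(0.8) = 0.842, giving δ = 2.486.
(The Φ(−δ − z_{α/2}) term is vanishingly small for δ > 0 and is dropped in the standard sample-size formula.)
δ = d·√(n/2) ⇒ n = 2(δ/d)² = 2 × (2.486 / 0.2609)² = 181.70.
Rounding up, n = 182 per group.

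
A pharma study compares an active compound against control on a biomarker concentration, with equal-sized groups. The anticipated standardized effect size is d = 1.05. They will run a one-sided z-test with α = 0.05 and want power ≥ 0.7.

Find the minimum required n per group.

For power 0.7 need Φ(δ − z_{0.05}) = 0.7, so δ = z_{0.05} + z_{0.30} = 1.645 + 0.524 = 2.169.
δ = d·√(n/2) ⇒ n = 2(δ/d)² = 2 × (2.169 / 1.05)² = 8.54.
Rounding up, n = 9 per group.

n = 9 per group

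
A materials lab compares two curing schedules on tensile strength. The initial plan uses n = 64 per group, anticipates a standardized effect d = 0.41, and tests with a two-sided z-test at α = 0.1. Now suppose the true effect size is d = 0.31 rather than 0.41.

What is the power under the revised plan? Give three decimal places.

Power ≈ 0.544

With d = 0.31: δ = d·√(n/2) = 0.31 × √(64/2) = 1.7536. Critical value z_{0.05} = 1.645.
Revised power = Φ(δ − 1.645) + Φ(−δ − 1.645) = Φ(0.109) + Φ(-3.398) = 0.5433 + 0.0003 = 0.5436.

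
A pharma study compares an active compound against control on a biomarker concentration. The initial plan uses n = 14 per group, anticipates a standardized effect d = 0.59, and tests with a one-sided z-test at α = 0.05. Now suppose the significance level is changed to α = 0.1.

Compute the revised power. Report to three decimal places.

δ = d·√(n/2) = 0.59 × √(14/2) = 1.5610 (unchanged). New critical value: z_{0.1} = 1.282.
Revised power = Φ(δ − 1.282) = Φ(0.279) = 0.6100.

Power ≈ 0.610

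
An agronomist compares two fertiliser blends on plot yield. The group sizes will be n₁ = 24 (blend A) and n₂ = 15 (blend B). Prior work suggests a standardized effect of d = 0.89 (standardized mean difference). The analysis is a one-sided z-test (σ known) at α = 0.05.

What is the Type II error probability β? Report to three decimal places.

β ≈ 0.145

Noncentrality parameter: δ = d / √(1/n₁ + 1/n₂) = 0.89 / √(1/24 + 1/15) = 2.7040
One-sided α = 0.05 → critical value z_{0.05} = 1.645.
Power = Φ(δ − 1.645) = Φ(1.059) = 0.8552.
Type II error: β = 1 − power = 1 − 0.8552 = 0.1448.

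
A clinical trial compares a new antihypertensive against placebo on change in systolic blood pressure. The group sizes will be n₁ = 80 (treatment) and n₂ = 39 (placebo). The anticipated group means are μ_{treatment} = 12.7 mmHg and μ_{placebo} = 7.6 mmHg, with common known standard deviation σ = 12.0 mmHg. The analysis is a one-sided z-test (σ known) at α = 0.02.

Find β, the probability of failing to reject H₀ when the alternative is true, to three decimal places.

β ≈ 0.451

Standardized effect: d = |μ_{treatment} − μ_{placebo}| / σ = |12.7 − 7.6| / 12.0 = 0.4250
Noncentrality parameter: δ = d / √(1/n₁ + 1/n₂) = 0.4250 / √(1/80 + 1/39) = 2.1762
Critical value for a one-sided test at α = 0.02: z_α = 2.054.
Power = Φ(δ − 2.054) = Φ(0.122) = 0.5487.
Type II error: β = 1 − power = 1 − 0.5487 = 0.4513.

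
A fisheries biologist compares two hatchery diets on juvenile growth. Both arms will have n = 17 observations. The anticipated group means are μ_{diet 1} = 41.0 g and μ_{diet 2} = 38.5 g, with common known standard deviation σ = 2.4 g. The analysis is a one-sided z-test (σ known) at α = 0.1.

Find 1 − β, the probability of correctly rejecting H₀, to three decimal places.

Power ≈ 0.960

Standardized effect: d = |μ_{diet 1} − μ_{diet 2}| / σ = |41.0 − 38.5| / 2.4 = 1.0417
Noncentrality parameter: δ = d·√(n/2) = 1.0417 × √(17/2) = 3.0370
Critical value for a one-sided test at α = 0.1: z_α = 1.282.
Power = Φ(δ − 1.282) = Φ(1.755) = 0.9604.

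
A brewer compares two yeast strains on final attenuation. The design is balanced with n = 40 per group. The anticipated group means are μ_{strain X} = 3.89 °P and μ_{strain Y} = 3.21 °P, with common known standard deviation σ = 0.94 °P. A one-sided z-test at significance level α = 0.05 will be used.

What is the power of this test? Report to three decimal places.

Standardized effect: d = |μ_{strain X} − μ_{strain Y}| / σ = |3.89 − 3.21| / 0.94 = 0.7234
Noncentrality parameter: δ = d·√(n/2) = 0.7234 × √(40/2) = 3.2352
Critical value for a one-sided test at α = 0.05: z_α = 1.645.
Power = Φ(δ − 1.645) = Φ(1.590) = 0.9441.

Power ≈ 0.944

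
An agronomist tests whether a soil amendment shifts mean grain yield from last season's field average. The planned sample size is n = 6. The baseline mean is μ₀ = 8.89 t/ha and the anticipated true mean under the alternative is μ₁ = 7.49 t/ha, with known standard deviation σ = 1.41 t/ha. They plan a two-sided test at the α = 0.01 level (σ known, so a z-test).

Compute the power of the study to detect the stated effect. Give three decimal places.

Power ≈ 0.443

Standardized effect: d = |μ₁ − μ₀| / σ = |7.49 − 8.89| / 1.41 = 0.9929
Noncentrality parameter: δ = d·√n = 0.9929 × √6 = 2.4321
Two-sided α = 0.01 → critical value z_{0.005} = 2.576.
Power = Φ(δ − 2.576) + Φ(−δ − 2.576) = Φ(-0.144) + Φ(-5.008) = 0.4429 + 0.0000 = 0.4429.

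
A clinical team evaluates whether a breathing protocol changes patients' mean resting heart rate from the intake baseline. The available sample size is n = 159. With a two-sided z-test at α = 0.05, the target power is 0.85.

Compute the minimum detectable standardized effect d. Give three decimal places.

d ≈ 0.238

Required noncentrality: δ = z_{0.025} + z_{0.15} = 1.960 + 1.036 = 2.996.
(The second rejection-region term Φ(−δ − z_{α/2}) is negligible and dropped.)
δ = d·√n ⇒ d = δ/√n = 2.996/√159 = 0.2376.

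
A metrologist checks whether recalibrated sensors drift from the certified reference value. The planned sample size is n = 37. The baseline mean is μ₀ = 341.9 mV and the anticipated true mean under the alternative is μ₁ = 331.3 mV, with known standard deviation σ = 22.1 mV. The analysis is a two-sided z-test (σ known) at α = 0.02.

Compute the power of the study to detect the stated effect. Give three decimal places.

Power ≈ 0.723

Standardized effect: d = |μ₁ − μ₀| / σ = |331.3 − 341.9| / 22.1 = 0.4796
Noncentrality parameter: δ = d·√n = 0.4796 × √37 = 2.9175
Two-sided α = 0.02 → critical value z_{0.01} = 2.326.
Power = Φ(δ − 2.326) + Φ(−δ − 2.326) = Φ(0.591) + Φ(-5.244) = 0.7228 + 0.0000 = 0.7228.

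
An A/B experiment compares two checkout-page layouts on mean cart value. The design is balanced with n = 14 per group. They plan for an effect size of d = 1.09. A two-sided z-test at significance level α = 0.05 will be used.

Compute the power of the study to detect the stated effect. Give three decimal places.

Power ≈ 0.822

Noncentrality parameter: δ = d·√(n/2) = 1.09 × √(14/2) = 2.8839
Two-sided α = 0.05 → critical value z_{0.025} = 1.960.
Power = Φ(δ − 1.960) + Φ(−δ − 1.960) = Φ(0.924) + Φ(-4.844) = 0.8222 + 0.0000 = 0.8222.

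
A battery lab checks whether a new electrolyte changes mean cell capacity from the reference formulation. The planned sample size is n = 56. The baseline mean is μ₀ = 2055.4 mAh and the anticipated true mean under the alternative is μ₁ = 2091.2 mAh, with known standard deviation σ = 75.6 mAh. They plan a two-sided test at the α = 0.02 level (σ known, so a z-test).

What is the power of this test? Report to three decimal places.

Power ≈ 0.888

Standardized effect: d = |μ₁ − μ₀| / σ = |2091.2 − 2055.4| / 75.6 = 0.4735
Noncentrality parameter: δ = d·√n = 0.4735 × √56 = 3.5437
Two-sided α = 0.02 → critical value z_{0.01} = 2.326.
Power = Φ(δ − 2.326) + Φ(−δ − 2.326) = Φ(1.217) + Φ(-5.870) = 0.8883 + 0.0000 = 0.8883.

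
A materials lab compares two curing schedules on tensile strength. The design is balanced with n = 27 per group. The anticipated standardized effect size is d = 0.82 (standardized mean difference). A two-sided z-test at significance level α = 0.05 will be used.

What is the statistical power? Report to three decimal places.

Power ≈ 0.854

Noncentrality parameter: δ = d·√(n/2) = 0.82 × √(27/2) = 3.0129
Critical value for a two-sided test at α = 0.05: z_{α/2} = 1.960.
Power = Φ(δ − 1.960) + Φ(−δ − 1.960) = Φ(1.053) + Φ(-4.973) = 0.8538 + 0.0000 = 0.8538.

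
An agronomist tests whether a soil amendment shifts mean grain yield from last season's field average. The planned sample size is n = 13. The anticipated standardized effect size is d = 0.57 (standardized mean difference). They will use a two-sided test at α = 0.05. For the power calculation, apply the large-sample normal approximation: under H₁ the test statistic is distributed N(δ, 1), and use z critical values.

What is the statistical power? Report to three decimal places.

Power ≈ 0.538

Noncentrality parameter: δ = d·√n = 0.57 × √13 = 2.0552
Critical value for a two-sided test at α = 0.05: z_{α/2} = 1.960.
Power = Φ(δ − 1.960) + Φ(−δ − 1.960) = Φ(0.095) + Φ(-4.015) = 0.5379 + 0.0000 = 0.5380.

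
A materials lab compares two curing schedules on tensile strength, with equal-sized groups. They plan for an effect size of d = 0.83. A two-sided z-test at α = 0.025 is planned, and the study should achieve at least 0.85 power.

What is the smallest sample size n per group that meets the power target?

For power 0.85 need Φ(δ − z_{0.0125}) = 0.85, so δ = z_{0.0125} + z_{0.15} = 2.241 + 1.036 = 3.278.
(Ignoring the negligible lower-tail rejection probability gives the usual closed-form inversion.)
δ = d·√(n/2) ⇒ n = 2(δ/d)² = 2 × (3.278 / 0.83)² = 31.19.
Round up to the next whole unit.

n = 32 per group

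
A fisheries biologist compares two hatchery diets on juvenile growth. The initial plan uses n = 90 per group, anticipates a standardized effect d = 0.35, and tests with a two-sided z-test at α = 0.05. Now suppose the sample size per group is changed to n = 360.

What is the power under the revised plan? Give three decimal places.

Power ≈ 0.997

With n = 360 per group: δ = d·√(n/2) = 0.35 × √(360/2) = 4.6957. Critical value z_{0.025} = 1.960.
Revised power = Φ(δ − 1.960) + Φ(−δ − 1.960) = Φ(2.736) + Φ(-6.656) = 0.9969 + 0.0000 = 0.9969.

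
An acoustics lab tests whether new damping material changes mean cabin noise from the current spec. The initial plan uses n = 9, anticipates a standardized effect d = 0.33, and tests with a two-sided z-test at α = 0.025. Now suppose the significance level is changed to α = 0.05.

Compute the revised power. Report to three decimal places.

Power ≈ 0.168

δ = d·√n = 0.33 × √9 = 0.9900 (unchanged). New critical value: z_{0.025} = 1.960.
Revised power = Φ(δ − 1.960) + Φ(−δ − 1.960) = Φ(-0.970) + Φ(-2.950) = 0.1660 + 0.0016 = 0.1676.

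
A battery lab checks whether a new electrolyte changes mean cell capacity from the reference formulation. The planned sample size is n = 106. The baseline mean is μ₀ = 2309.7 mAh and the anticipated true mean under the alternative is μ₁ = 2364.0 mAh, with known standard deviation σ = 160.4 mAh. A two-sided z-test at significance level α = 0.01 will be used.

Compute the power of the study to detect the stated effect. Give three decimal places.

Standardized effect: d = |μ₁ − μ₀| / σ = |2364.0 − 2309.7| / 160.4 = 0.3385
Noncentrality parameter: δ = d·√n = 0.3385 × √106 = 3.4854
Critical value for a two-sided test at α = 0.01: z_{α/2} = 2.576.
Power = Φ(δ − 2.576) + Φ(−δ − 2.576) = Φ(0.910) + Φ(-6.061) = 0.8185 + 0.0000 = 0.8185.

Power ≈ 0.818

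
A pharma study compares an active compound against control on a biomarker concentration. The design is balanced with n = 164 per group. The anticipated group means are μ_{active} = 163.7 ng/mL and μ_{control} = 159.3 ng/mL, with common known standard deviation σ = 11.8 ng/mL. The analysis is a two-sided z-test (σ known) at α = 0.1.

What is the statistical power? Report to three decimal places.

Power ≈ 0.958

Standardized effect: d = |μ_{active} − μ_{control}| / σ = |163.7 − 159.3| / 11.8 = 0.3729
Noncentrality parameter: δ = d·√(n/2) = 0.3729 × √(164/2) = 3.3766
Critical value for a two-sided test at α = 0.1: z_{α/2} = 1.645.
Power = Φ(δ − 1.645) + Φ(−δ − 1.645) = Φ(1.732) + Φ(-5.021) = 0.9583 + 0.0000 = 0.9583.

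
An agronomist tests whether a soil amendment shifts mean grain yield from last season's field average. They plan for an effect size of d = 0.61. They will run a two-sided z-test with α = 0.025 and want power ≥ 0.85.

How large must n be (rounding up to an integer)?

Set Φ(δ − 2.241) = 0.85; then δ − 2.241 = Φ⁻¹(0.85) = 1.036, giving δ = 3.278.
(For δ > 0 the lower-tail rejection region contributes negligibly to power, so the one-term inversion is standard.)
δ = d·√n ⇒ n = (δ/d)² = (3.278 / 0.61)² = 28.87.
Round up to the next whole unit.

n = 29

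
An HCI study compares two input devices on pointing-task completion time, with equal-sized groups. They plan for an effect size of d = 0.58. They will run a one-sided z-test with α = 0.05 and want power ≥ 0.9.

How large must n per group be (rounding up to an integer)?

n = 51 per group

Set Φ(δ − 1.645) = 0.9; then δ − 1.645 = Φ⁻¹(0.9) = 1.282, giving δ = 2.926.
δ = d·√(n/2) ⇒ n = 2(δ/d)² = 2 × (2.926 / 0.58)² = 50.91.
Round up to the next whole unit.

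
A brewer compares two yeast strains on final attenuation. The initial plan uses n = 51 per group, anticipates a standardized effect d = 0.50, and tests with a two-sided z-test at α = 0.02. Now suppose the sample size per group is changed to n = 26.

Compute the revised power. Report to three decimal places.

With n = 26 per group: δ = d·√(n/2) = 0.50 × √(26/2) = 1.8028. Critical value z_{0.01} = 2.326.
Revised power = Φ(δ − 2.326) + Φ(−δ − 2.326) = Φ(-0.524) + Φ(-4.129) = 0.3003 + 0.0000 = 0.3003.

Power ≈ 0.300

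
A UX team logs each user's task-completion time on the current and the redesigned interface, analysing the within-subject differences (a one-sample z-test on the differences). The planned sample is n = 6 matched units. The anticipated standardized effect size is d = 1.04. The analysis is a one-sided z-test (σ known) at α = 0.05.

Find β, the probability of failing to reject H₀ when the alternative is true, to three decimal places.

Noncentrality parameter: δ = d·√n = 1.04 × √6 = 2.5475
One-sided α = 0.05 → critical value z_{0.05} = 1.645.
Power = Φ(δ − 1.645) = Φ(0.903) = 0.8166.
Type II error: β = 1 − power = 1 − 0.8166 = 0.1834.

β ≈ 0.183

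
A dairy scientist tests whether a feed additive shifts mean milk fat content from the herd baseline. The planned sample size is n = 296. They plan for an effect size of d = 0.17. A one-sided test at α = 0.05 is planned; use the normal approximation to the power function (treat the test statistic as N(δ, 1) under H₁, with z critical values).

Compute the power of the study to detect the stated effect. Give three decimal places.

Power ≈ 0.900

Noncentrality parameter: δ = d·√n = 0.17 × √296 = 2.9248
Critical value for a one-sided test at α = 0.05: z_α = 1.645.
Power = Φ(δ − 1.645) = Φ(1.280) = 0.8997.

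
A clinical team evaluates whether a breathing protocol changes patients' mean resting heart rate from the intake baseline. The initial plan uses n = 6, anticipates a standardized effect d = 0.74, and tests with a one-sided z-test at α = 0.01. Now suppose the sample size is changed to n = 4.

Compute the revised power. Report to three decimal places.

Power ≈ 0.199

With n = 4: δ = d·√n = 0.74 × √4 = 1.4800. Critical value z_{0.01} = 2.326.
Revised power = P(Z > 2.326 − δ) = Φ(-0.846) = 0.1987.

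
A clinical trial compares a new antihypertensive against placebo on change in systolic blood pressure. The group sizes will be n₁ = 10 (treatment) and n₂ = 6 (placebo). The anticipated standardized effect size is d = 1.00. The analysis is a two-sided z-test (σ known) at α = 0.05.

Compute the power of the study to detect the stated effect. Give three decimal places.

Power ≈ 0.491

Noncentrality parameter: λ = d / √(1/n₁ + 1/n₂) = 1.00 / √(1/10 + 1/6) = 1.9365
Critical value for a two-sided test at α = 0.05: z_{α/2} = 1.960.
Power = Φ(λ − 1.960) + Φ(−λ − 1.960) = Φ(-0.023) + Φ(-3.896) = 0.4906 + 0.0000 = 0.4907.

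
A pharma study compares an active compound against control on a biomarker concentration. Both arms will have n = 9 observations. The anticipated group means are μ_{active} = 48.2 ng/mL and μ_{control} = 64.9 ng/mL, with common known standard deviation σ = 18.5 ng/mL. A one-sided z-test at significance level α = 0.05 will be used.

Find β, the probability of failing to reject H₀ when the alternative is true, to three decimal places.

β ≈ 0.394

Standardized effect: d = |μ_{active} − μ_{control}| / σ = |48.2 − 64.9| / 18.5 = 0.9027
Noncentrality parameter: δ = d·√(n/2) = 0.9027 × √(9/2) = 1.9149
Critical value for a one-sided test at α = 0.05: z_α = 1.645.
Power = P(Z > 1.645 − δ) = Φ(0.270) = 0.6064.
Type II error: β = 1 − power = 1 − 0.6064 = 0.3936.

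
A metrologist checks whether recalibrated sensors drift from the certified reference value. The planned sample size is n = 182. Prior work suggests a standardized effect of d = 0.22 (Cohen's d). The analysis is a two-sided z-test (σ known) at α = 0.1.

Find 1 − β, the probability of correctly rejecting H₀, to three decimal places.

Noncentrality parameter: δ = d·√n = 0.22 × √182 = 2.9680
Critical value for a two-sided test at α = 0.1: z_{α/2} = 1.645.
Power = Φ(δ − 1.645) + Φ(−δ − 1.645) = Φ(1.323) + Φ(-4.613) = 0.9071 + 0.0000 = 0.9071.

Power ≈ 0.907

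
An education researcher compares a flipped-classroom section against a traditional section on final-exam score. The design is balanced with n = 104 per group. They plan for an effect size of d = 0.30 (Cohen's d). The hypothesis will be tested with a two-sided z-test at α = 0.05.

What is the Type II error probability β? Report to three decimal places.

Noncentrality parameter: δ = d·√(n/2) = 0.30 × √(104/2) = 2.1633
Two-sided α = 0.05 → critical value z_{0.025} = 1.960.
Power = Φ(δ − 1.960) + Φ(−δ − 1.960) = Φ(0.203) + Φ(-4.123) = 0.5806 + 0.0000 = 0.5806.
Type II error: β = 1 − power = 1 − 0.5806 = 0.4194.

β ≈ 0.419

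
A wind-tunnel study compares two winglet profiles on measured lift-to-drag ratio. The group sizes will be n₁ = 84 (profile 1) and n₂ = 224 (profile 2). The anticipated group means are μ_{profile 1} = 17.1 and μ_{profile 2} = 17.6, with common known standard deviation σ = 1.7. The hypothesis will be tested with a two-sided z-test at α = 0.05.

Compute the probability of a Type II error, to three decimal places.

Standardized effect: d = |μ_{profile 1} − μ_{profile 2}| / σ = |17.1 − 17.6| / 1.7 = 0.2941
Noncentrality parameter: λ = d / √(1/n₁ + 1/n₂) = 0.2941 / √(1/84 + 1/224) = 2.2988
Critical value for a two-sided test at α = 0.05: z_{α/2} = 1.960.
Power = Φ(λ − 1.960) + Φ(−λ − 1.960) = Φ(0.339) + Φ(-4.259) = 0.6326 + 0.0000 = 0.6327.
Type II error: β = 1 − power = 1 − 0.6327 = 0.3673.

β ≈ 0.367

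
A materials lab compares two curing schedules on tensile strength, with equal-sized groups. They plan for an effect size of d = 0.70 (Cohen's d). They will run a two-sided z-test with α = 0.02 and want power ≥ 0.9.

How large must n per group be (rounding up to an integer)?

Set Φ(δ − 2.326) = 0.9; then δ − 2.326 = Φ⁻¹(0.9) = 1.282, giving δ = 3.608.
(For δ > 0 the lower-tail rejection region contributes negligibly to power, so the one-term inversion is standard.)
δ = d·√(n/2) ⇒ n = 2(δ/d)² = 2 × (3.608 / 0.70)² = 53.13.
Round up to the next whole unit.

n = 54 per group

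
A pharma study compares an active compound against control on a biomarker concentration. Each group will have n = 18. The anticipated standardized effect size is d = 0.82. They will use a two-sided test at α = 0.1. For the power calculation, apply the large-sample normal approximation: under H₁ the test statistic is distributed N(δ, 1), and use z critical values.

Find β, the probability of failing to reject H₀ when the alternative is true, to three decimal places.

β ≈ 0.207

Noncentrality parameter: δ = d·√(n/2) = 0.82 × √(18/2) = 2.4600
Critical value for a two-sided test at α = 0.1: z_{α/2} = 1.645.
Power = Φ(δ − 1.645) + Φ(−δ − 1.645) = Φ(0.815) + Φ(-4.105) = 0.7925 + 0.0000 = 0.7925.
Type II error: β = 1 − power = 1 − 0.7925 = 0.2075.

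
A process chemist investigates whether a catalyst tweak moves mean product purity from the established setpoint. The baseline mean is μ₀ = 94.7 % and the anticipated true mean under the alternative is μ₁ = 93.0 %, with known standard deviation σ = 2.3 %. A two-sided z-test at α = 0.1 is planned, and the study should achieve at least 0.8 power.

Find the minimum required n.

Standardized effect: d = |μ₁ − μ₀| / σ = |93.0 − 94.7| / 2.3 = 0.7391
Set Φ(δ − 1.645) = 0.8; then δ − 1.645 = Φ⁻¹(0.8) = 0.842, giving δ = 2.486.
(The Φ(−δ − z_{α/2}) term is vanishingly small for δ > 0 and is dropped in the standard sample-size formula.)
δ = d·√n ⇒ n = (δ/d)² = (2.486 / 0.7391)² = 11.32.
Round up to the next whole unit.

n = 12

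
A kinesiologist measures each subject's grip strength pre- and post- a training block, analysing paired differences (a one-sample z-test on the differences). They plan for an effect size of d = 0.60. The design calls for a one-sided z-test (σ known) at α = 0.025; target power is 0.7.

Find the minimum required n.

n = 18

Set Φ(δ − 1.960) = 0.7; then δ − 1.960 = Φ⁻¹(0.7) = 0.524, giving δ = 2.484.
δ = d·√n ⇒ n = (δ/d)² = (2.484 / 0.60)² = 17.14.
Round up to the next whole unit.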